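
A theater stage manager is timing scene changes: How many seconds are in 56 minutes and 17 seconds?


Minutes: 56
Extra seconds: 17
Seconds per minute: 60
Minutes to seconds: 56 x 60 = 3360
Total: 3360 + 17 = 3377

3377


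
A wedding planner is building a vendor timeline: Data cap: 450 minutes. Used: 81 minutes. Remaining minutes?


Total budget: 450 minutes
Time used: 81 minutes
Remaining: 450 - 81 = 369 minutes
Percent used: 18.0%
Percent remaining: 82.0%

369


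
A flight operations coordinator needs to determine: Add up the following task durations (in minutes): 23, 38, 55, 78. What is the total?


Durations: 23, 38, 55, 78
Running sum: 23
+ 38 = 61
+ 55 = 116
+ 78 = 194
Total duration: 194 minutes
That is 3 hours and 14 minutes

194


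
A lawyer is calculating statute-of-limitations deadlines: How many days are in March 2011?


Month: March
Year: 2011
March is a 31-day month
Total: 31 days

31


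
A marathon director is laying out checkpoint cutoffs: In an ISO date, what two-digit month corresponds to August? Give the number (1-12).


Calendar month order:
7. July
8. August <--
9. September
August is month number 8

8


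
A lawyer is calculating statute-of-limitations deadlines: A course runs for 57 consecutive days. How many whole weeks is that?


Total days: 57
Days per week: 7
Division: 57 / 7 = 8 remainder 1
Complete weeks: 8
Remaining days: 1

8


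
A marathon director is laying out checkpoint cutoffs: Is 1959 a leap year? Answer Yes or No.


Year: 1959
Divisible by 4? 1959 / 4 = 489.75 -> No
Not divisible by 4, so NOT a leap year

No


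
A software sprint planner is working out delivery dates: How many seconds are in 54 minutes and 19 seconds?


Minutes: 54
Seconds: 19
Convert minutes to seconds: 54 x 60 = 3240
Add remaining seconds: 3240 + 19 = 3259

3259


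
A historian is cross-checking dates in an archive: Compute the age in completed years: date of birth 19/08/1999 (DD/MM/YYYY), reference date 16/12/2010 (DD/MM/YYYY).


Birth: 1999-08-19
Reference: 2010-12-16
Year difference: 2010 - 1999 = 11
Has birthday (08-19) occurred by 12-16? Yes
Age in full years: 11

11


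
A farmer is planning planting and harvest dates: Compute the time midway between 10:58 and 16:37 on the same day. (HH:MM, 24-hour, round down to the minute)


Start time: 10:58 = 658 minutes from midnight
End time: 16:37 = 997 minutes from midnight
Sum: 658 + 997 = 1655
Midpoint: 1655 / 2 = 827 minutes
Convert: 827 / 60 = 13 hours, 47 minutes
Result: 13:47

13:47


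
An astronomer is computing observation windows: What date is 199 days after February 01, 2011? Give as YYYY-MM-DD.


Start: 2011-02-01
Adding 199 days
Days remaining in February: 27
After February: 172 days still to add
March 2011: 31 days, 141 remaining
April 2011: 30 days, 111 remaining
May 2011: 31 days, 80 remaining
June 2011: 30 days, 50 remaining
Result: 2011-08-19

2011-08-19


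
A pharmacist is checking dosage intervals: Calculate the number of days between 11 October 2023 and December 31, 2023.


Start: October 11, 2023
End: December 31, 2023
Days left in October: 20
November: 30
December: 31
Sum of remaining months: 61
Total: 20 + 61 = 81

81


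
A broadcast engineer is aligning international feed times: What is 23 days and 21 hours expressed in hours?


Days: 23
Extra hours: 21
Hours per day: 24
Days to hours: 23 x 24 = 552
Total: 552 + 21 = 573

573


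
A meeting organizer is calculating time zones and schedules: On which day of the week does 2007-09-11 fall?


Date: 2007-09-11
January 1, 2007 is a Monday
Day of year: 254
Offset from Jan 1: 253 days
253 mod 7 = 1
Result: Tuesday

Tuesday


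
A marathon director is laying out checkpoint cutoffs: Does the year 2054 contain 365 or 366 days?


Year: 2054
Check leap year rules:
Divisible by 4? No
2054 is not a leap year
Days: 365

365


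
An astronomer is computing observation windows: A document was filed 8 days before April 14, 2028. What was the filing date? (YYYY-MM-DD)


Start: 2028-04-14
Subtracting 8 days
Days already passed in April: 14
Result: 2028-04-06

2028-04-06


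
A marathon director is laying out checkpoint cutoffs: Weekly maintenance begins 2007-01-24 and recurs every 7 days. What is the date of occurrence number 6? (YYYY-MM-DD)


First occurrence: 2007-01-24 (occurrence 1)
Each occurrence is 7 days after the previous.
Occurrence 6 is 5 weeks after the first.
5 weeks = 35 days
2007-01-24 + 35 days = 2007-02-28

2007-02-28


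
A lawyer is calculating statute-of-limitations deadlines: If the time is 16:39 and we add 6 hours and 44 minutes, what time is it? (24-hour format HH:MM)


Start time: 16:39
Adding: 6 hours 44 minutes
Minutes: 39 + 44 = 83
Minute overflow: 83 >= 60, so carry 1 hour, minutes = 23
Hours: 16 + 6 + 1 = 23
Result: 23:23

23:23


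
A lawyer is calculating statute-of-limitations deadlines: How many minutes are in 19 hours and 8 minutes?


Hours: 19
Minutes: 8
Convert hours to minutes: 19 x 60 = 1140
Add remaining minutes: 1140 + 8 = 1148

1148


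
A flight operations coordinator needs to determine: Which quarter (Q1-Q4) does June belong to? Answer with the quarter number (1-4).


Month: June (month 6)
Q1: January-March (months 1-3)
Q2: April-June (months 4-6)
Q3: July-September (months 7-9)
Q4: October-December (months 10-12)
Month 6 falls in Q2

2


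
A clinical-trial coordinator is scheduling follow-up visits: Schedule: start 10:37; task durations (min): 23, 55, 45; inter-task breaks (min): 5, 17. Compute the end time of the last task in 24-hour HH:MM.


Start: 10:37 = 637 min from midnight
  after task 1 (23 min): 11:00
  after break (5 min): 11:05
  after task 2 (55 min): 12:00
  after break (17 min): 12:17
  after task 3 (45 min): 13:02
Total elapsed: 145 minutes
End time: 13:02

13:02


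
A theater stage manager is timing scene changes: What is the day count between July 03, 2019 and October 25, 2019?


Start date: 2019-07-03
End date: 2019-10-25
Jul 2019: +29 days
Aug 2019: +31 days
Sep 2019: +30 days
Oct 2019: +24 days
Total: 114 days

114


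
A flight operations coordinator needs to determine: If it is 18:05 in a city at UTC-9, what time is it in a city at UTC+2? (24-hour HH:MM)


Local time: 18:05 at UTC-9 (offset -9h)
Target zone: UTC+2 (offset 2h)
Difference: 2 - (-9) = 11 hours
Calculation: 18 + (11) = 29
Wraparound: (29) mod 24 = 5
Result: 05:05

05:05


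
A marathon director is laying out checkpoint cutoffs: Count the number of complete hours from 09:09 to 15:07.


Start: 09:09
End: 15:07
Hour difference: 15 - 9 = 6 hours
Minute difference: 7 - 9 = -2 minutes
Total minutes: 358
Complete hours: 358 / 60 = 5 (remainder 58)

5


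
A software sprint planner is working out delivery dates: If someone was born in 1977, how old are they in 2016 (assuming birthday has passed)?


Birth year: 1977
Current year: 2016
Age = current year - birth year
Age = 2016 - 1977 = 39

39


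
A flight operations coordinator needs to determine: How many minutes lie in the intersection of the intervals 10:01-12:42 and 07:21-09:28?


Interval A: [601, 762] minutes from midnight
Interval B: [441, 568] minutes from midnight
Overlap start = max(601, 441) = 601
Overlap end = min(762, 568) = 568
End <= start, so the intervals do not overlap: 0 minutes

0


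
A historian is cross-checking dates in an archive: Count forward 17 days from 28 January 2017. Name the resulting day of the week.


Start: 2017-01-28 (Saturday)
Step 1 - find target date: add 17 days
  2017-01-28 + 17 days = 2017-02-14
Step 2 - day of week:
  17 mod 7 = 3
  Saturday + 3 days -> Tuesday
Result: Tuesday (2017-02-14)

Tuesday


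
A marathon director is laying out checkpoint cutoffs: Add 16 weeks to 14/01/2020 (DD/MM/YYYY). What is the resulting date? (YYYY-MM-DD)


Start: 2020-01-14
Weeks to add: 16
Convert to days: 16 x 7 = 112 days
Add 112 days to 2020-01-14
Result: 2020-05-05

2020-05-05


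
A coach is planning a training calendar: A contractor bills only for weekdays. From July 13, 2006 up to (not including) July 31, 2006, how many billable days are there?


Start: 2006-07-13 (Thursday)
End (exclusive): 2006-07-31 (Monday)
Total calendar days: 18
Full weeks: 18 // 7 = 2 -> 10 weekdays
Remaining 4 days starting on Thursday:
  Thu(w), Fri(w), Sat(-), Sun(-) -> 2 weekdays
Total business days: 10 + 2 = 12

12


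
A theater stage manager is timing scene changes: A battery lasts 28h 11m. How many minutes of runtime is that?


Hours: 28
Extra minutes: 11
Minutes per hour: 60
Hours to minutes: 28 x 60 = 1680
Total: 1680 + 11 = 1691

1691


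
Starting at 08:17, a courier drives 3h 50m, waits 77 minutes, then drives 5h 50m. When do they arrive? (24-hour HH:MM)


Depart: 08:17
Leg 1: +230 min -> 12:07
Layover: +77 min -> 13:24
Leg 2: +350 min -> 19:14
Total travel: 657 minutes = 10h 57m
Arrival: 19:14

19:14


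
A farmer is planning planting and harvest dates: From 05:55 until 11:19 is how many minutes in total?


Start time: 05:55 = 355 minutes from midnight
End time: 11:19 = 679 minutes from midnight
Difference: 679 - 355 = 324 minutes
That is 5 hours and 24 minutes

324


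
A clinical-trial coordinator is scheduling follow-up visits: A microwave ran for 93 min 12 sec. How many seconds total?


Minutes: 93
Extra seconds: 12
Seconds per minute: 60
Minutes to seconds: 93 x 60 = 5580
Total: 5580 + 12 = 5592

5592


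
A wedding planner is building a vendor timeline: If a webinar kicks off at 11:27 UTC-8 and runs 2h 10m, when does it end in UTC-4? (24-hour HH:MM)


Start: 11:27 in UTC-8
Step 1 - add duration:
  minutes: 27 + 10 = 37
  hours: 11 + 2 + 0 = 13
  end in UTC-8: 13:37
Step 2 - convert UTC-8 -> UTC-4:
  offset difference: -4 - (-8) = 4 hours
  13 + (4) = 17 -> mod 24 = 17
Result: 17:37 in UTC-4

17:37


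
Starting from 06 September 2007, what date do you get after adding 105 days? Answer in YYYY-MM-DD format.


Start: 2007-09-06
Adding 105 days
Days remaining in September: 24
After September: 81 days still to add
October 2007: 31 days, 50 remaining
November 2007: 30 days, 20 remaining
December 2007 has 31 days, need 20
Result: 2007-12-20

2007-12-20


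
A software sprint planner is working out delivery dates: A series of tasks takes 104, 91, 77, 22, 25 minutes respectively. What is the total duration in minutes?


Durations: 104, 91, 77, 22, 25
Running sum: 104
+ 91 = 195
+ 77 = 272
+ 22 = 294
+ 25 = 319
Total duration: 319 minutes
That is 5 hours and 19 minutes

319


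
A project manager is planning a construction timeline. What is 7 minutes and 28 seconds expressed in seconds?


Minutes: 7
Extra seconds: 28
Seconds per minute: 60
Minutes to seconds: 7 x 60 = 420
Total: 420 + 28 = 448

448


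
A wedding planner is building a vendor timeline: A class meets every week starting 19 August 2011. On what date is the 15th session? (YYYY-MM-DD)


First occurrence: 2011-08-19 (occurrence 1)
Each occurrence is 7 days after the previous.
Occurrence 15 is 14 weeks after the first.
14 weeks = 98 days
2011-08-19 + 98 days = 2011-11-25

2011-11-25


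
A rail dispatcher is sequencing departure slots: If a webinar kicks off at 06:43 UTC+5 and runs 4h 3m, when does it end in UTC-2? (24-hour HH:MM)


Start: 06:43 in UTC+5
Step 1 - add duration:
  minutes: 43 + 3 = 46
  hours: 6 + 4 + 0 = 10
  end in UTC+5: 10:46
Step 2 - convert UTC+5 -> UTC-2:
  offset difference: -2 - (5) = -7 hours
  10 + (-7) = 3 -> mod 24 = 3
Result: 03:46 in UTC-2

03:46


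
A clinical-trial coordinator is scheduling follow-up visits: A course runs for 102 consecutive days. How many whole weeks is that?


Total days: 102
Days per week: 7
Division: 102 / 7 = 14 remainder 4
Complete weeks: 14
Remaining days: 4

14


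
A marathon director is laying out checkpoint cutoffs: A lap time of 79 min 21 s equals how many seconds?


Minutes: 79
Seconds: 21
Convert minutes to seconds: 79 x 60 = 4740
Add remaining seconds: 4740 + 21 = 4761

4761


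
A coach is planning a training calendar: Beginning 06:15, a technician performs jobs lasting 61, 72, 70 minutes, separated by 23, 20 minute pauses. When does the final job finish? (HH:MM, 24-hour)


Start: 06:15 = 375 min from midnight
  after task 1 (61 min): 07:16
  after break (23 min): 07:39
  after task 2 (72 min): 08:51
  after break (20 min): 09:11
  after task 3 (70 min): 10:21
Total elapsed: 246 minutes
End time: 10:21

10:21


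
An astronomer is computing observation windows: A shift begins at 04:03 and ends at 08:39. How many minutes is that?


Start time: 04:03 = 243 minutes from midnight
End time: 08:39 = 519 minutes from midnight
Difference: 519 - 243 = 276 minutes
That is 4 hours and 36 minutes

276


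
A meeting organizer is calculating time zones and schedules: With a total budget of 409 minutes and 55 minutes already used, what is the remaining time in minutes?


Total budget: 409 minutes
Time used: 55 minutes
Remaining: 409 - 55 = 354 minutes
Percent used: 13.4%
Percent remaining: 86.6%

354


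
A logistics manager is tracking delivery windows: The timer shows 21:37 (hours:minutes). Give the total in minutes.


Hours: 21
Minutes: 37
Convert hours to minutes: 21 x 60 = 1260
Add remaining minutes: 1260 + 37 = 1297

1297


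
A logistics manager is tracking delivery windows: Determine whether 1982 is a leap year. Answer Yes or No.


Year: 1982
Divisible by 4? 1982 / 4 = 495.5 -> No
Not divisible by 4, so NOT a leap year

No


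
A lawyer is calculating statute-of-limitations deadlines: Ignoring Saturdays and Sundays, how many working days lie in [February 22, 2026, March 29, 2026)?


Start: 2026-02-22 (Sunday)
End (exclusive): 2026-03-29 (Sunday)
Total calendar days: 35
Full weeks: 35 // 7 = 5 -> 25 weekdays
Remaining 0 days starting on Sunday:
Total business days: 25 + 0 = 25

25


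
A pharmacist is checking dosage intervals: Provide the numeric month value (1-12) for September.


Calendar month order:
8. August
9. September <--
10. October
September is month number 9

9


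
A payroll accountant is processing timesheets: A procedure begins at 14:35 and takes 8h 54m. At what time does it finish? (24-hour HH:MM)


Start time: 14:35
Adding: 8 hours 54 minutes
Minutes: 35 + 54 = 89
Minute overflow: 89 >= 60, so carry 1 hour, minutes = 29
Hours: 14 + 8 + 1 = 23
Result: 23:29

23:29


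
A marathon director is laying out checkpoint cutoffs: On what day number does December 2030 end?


Month: December
Year: 2030
December is a 31-day month
Total: 31 days

31


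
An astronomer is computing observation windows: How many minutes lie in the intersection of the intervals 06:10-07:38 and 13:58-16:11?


Interval A: [370, 458] minutes from midnight
Interval B: [838, 971] minutes from midnight
Overlap start = max(370, 838) = 838
Overlap end = min(458, 971) = 458
End <= start, so the intervals do not overlap: 0 minutes

0


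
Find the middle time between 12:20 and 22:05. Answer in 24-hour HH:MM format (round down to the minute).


Start time: 12:20 = 740 minutes from midnight
End time: 22:05 = 1325 minutes from midnight
Sum: 740 + 1325 = 2065
Midpoint: 2065 / 2 = 1032 minutes
Convert: 1032 / 60 = 17 hours, 12 minutes
Result: 17:12

17:12


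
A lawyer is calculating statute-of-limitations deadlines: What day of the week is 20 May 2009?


Date: 2009-05-20
January 1, 2009 is a Thursday
Day of year: 140
Offset from Jan 1: 139 days
139 mod 7 = 6
Result: Wednesday

Wednesday


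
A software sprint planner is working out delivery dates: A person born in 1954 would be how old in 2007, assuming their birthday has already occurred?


Birth year: 1954
Current year: 2007
Age = current year - birth year
Age = 2007 - 1954 = 53

53


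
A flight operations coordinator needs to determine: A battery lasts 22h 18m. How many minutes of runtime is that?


Hours: 22
Extra minutes: 18
Minutes per hour: 60
Hours to minutes: 22 x 60 = 1320
Total: 1320 + 18 = 1338

1338


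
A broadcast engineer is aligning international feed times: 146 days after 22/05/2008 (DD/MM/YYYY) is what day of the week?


Start: 2008-05-22 (Thursday)
Step 1 - find target date: add 146 days
  2008-05-22 + 146 days = 2008-10-15
Step 2 - day of week:
  146 mod 7 = 6
  Thursday + 6 days -> Wednesday
Result: Wednesday (2008-10-15)

Wednesday


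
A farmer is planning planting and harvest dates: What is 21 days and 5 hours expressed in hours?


Days: 21
Extra hours: 5
Hours per day: 24
Days to hours: 21 x 24 = 504
Total: 504 + 5 = 509

509


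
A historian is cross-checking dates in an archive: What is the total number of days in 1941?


Year: 1941
Check leap year rules:
Divisible by 4? No
1941 is not a leap year
Days: 365

365


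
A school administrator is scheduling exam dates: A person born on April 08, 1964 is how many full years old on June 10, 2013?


Birth: 1964-04-08
Reference: 2013-06-10
Year difference: 2013 - 1964 = 49
Has birthday (04-08) occurred by 06-10? Yes
Age in full years: 49

49


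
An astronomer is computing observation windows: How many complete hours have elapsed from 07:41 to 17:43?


Start: 07:41
End: 17:43
Hour difference: 17 - 7 = 10 hours
Minute difference: 43 - 41 = 2 minutes
Total minutes: 602
Complete hours: 602 / 60 = 10 (remainder 2)

10


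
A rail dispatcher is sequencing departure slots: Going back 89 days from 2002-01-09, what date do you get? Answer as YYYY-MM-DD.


Start: 2002-01-09
Subtracting 89 days
Days already passed in January: 9
After going back through January: 80 more days to subtract
December 2001: 31 days, 49 remaining
November 2001: 30 days, 19 remaining
October 2001 has 31 days, need 19
Result: 2001-10-12

2001-10-12


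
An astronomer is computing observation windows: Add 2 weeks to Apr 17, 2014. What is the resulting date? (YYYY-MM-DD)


Start: 2014-04-17
Weeks to add: 2
Convert to days: 2 x 7 = 14 days
Add 14 days to 2014-04-17
Result: 2014-05-01

2014-05-01


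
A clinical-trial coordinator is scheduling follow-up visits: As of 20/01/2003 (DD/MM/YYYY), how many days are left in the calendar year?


Start: January 20, 2003
End: December 31, 2003
Days left in January: 11
February: 28
March: 31
April: 30
May: 31
... plus remaining months
Sum of remaining months: 334
Total: 11 + 334 = 345

345


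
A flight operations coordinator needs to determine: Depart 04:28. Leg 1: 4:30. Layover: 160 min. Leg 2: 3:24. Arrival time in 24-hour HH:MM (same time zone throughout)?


Depart: 04:28
Leg 1: +270 min -> 08:58
Layover: +160 min -> 11:38
Leg 2: +204 min -> 15:02
Total travel: 634 minutes = 10h 34m
Arrival: 15:02

15:02


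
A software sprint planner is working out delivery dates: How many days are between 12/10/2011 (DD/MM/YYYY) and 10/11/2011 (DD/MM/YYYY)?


Start date: 2011-10-12
End date: 2011-11-10
Oct 2011: +20 days
Nov 2011: +9 days
Total: 29 days

29


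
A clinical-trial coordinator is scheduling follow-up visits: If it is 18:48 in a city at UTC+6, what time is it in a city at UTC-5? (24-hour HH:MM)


Local time: 18:48 at UTC+6 (offset 6h)
Target zone: UTC-5 (offset -5h)
Difference: -5 - (6) = -11 hours
Calculation: 18 + (-11) = 7
Result: 07:48

07:48


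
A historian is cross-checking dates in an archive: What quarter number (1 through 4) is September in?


Month: September (month 9)
Q1: January-March (months 1-3)
Q2: April-June (months 4-6)
Q3: July-September (months 7-9)
Q4: October-December (months 10-12)
Month 9 falls in Q3

3


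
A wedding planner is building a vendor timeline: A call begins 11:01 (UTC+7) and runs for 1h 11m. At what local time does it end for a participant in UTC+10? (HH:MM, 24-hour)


Start: 11:01 in UTC+7
Step 1 - add duration:
  minutes: 1 + 11 = 12
  hours: 11 + 1 + 0 = 12
  end in UTC+7: 12:12
Step 2 - convert UTC+7 -> UTC+10:
  offset difference: 10 - (7) = 3 hours
  12 + (3) = 15 -> mod 24 = 15
Result: 15:12 in UTC+10

15:12


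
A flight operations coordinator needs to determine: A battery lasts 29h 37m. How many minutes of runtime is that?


Hours: 29
Extra minutes: 37
Minutes per hour: 60
Hours to minutes: 29 x 60 = 1740
Total: 1740 + 37 = 1777

1777


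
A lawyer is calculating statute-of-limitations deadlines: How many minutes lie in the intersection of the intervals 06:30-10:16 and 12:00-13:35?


Interval A: [390, 616] minutes from midnight
Interval B: [720, 815] minutes from midnight
Overlap start = max(390, 720) = 720
Overlap end = min(616, 815) = 616
End <= start, so the intervals do not overlap: 0 minutes

0


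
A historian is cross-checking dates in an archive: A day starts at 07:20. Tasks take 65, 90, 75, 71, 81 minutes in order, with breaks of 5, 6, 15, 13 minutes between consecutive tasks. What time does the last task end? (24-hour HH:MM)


Start: 07:20 = 440 min from midnight
  after task 1 (65 min): 08:25
  after break (5 min): 08:30
  after task 2 (90 min): 10:00
  after break (6 min): 10:06
  after task 3 (75 min): 11:21
  after break (15 min): 11:36
  after task 4 (71 min): 12:47
  after break (13 min): 13:00
  after task 5 (81 min): 14:21
Total elapsed: 421 minutes
End time: 14:21

14:21


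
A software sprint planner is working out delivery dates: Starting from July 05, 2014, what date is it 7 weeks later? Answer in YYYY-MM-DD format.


Start: 2014-07-05
Weeks to add: 7
Convert to days: 7 x 7 = 49 days
Add 49 days to 2014-07-05
Result: 2014-08-23

2014-08-23


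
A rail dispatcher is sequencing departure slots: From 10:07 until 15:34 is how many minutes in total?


Start time: 10:07 = 607 minutes from midnight
End time: 15:34 = 934 minutes from midnight
Difference: 934 - 607 = 327 minutes
That is 5 hours and 27 minutes

327


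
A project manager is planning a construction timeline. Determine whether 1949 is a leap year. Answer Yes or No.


Year: 1949
Divisible by 4? 1949 / 4 = 487.25 -> No
Not divisible by 4, so NOT a leap year

No


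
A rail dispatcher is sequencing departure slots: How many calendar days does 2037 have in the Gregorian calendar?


Year: 2037
Check leap year rules:
Divisible by 4? No
2037 is not a leap year
Days: 365

365


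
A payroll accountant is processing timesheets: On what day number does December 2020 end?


Month: December
Year: 2020
December is a 31-day month
Total: 31 days

31


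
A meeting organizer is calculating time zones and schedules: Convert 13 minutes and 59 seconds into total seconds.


Minutes: 13
Seconds: 59
Convert minutes to seconds: 13 x 60 = 780
Add remaining seconds: 780 + 59 = 839

839


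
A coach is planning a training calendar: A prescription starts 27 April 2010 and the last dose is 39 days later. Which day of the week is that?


Start: 2010-04-27 (Tuesday)
Step 1 - find target date: add 39 days
  2010-04-27 + 39 days = 2010-06-05
Step 2 - day of week:
  39 mod 7 = 4
  Tuesday + 4 days -> Saturday
Result: Saturday (2010-06-05)

Saturday


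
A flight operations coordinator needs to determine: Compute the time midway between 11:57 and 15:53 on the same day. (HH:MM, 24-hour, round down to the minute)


Start time: 11:57 = 717 minutes from midnight
End time: 15:53 = 953 minutes from midnight
Sum: 717 + 953 = 1670
Midpoint: 1670 / 2 = 835 minutes
Convert: 835 / 60 = 13 hours, 55 minutes
Result: 13:55

13:55


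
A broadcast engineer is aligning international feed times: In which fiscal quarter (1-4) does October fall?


Month: October (month 10)
Q1: January-March (months 1-3)
Q2: April-June (months 4-6)
Q3: July-September (months 7-9)
Q4: October-December (months 10-12)
Month 10 falls in Q4

4


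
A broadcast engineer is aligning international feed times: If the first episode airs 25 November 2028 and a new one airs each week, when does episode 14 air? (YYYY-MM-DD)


First occurrence: 2028-11-25 (occurrence 1)
Each occurrence is 7 days after the previous.
Occurrence 14 is 13 weeks after the first.
13 weeks = 91 days
2028-11-25 + 91 days = 2029-02-24

2029-02-24


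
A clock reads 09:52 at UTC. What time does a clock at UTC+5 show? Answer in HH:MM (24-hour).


Local time: 09:52 at UTC (offset 0h)
Target zone: UTC+5 (offset 5h)
Difference: 5 - (0) = 5 hours
Calculation: 9 + (5) = 14
Result: 14:52

14:52


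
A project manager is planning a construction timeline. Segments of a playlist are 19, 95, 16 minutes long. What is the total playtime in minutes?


Durations: 19, 95, 16
Running sum: 19
+ 95 = 114
+ 16 = 130
Total duration: 130 minutes
That is 2 hours and 10 minutes

130


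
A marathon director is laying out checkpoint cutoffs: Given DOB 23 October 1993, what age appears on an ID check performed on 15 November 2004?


Birth: 1993-10-23
Reference: 2004-11-15
Year difference: 2004 - 1993 = 11
Has birthday (10-23) occurred by 11-15? Yes
Age in full years: 11

11


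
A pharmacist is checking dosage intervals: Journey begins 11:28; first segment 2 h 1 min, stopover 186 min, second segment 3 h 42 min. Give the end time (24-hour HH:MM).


Depart: 11:28
Leg 1: +121 min -> 13:29
Layover: +186 min -> 16:35
Leg 2: +222 min -> 20:17
Total travel: 529 minutes = 8h 49m
Arrival: 20:17

20:17


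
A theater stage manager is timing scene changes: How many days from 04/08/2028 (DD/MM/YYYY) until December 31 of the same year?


Start: August 04, 2028
End: December 31, 2028
Days left in August: 27
September: 30
October: 31
November: 30
December: 31
Sum of remaining months: 122
Total: 27 + 122 = 149

149


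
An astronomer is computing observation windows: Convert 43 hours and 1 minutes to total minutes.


Hours: 43
Minutes: 1
Convert hours to minutes: 43 x 60 = 2580
Add remaining minutes: 2580 + 1 = 2581

2581


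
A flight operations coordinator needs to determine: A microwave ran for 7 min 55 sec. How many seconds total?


Minutes: 7
Extra seconds: 55
Seconds per minute: 60
Minutes to seconds: 7 x 60 = 420
Total: 420 + 55 = 475

475


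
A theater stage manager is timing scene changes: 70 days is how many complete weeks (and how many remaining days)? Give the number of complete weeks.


Total days: 70
Days per week: 7
Division: 70 / 7 = 10 remainder 0
Complete weeks: 10
Remaining days: 0

10


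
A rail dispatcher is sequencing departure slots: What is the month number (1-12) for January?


Calendar month order:
1. January <--
2. February
January is month number 1

1


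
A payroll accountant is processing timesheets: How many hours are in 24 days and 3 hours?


Days: 24
Extra hours: 3
Hours per day: 24
Days to hours: 24 x 24 = 576
Total: 576 + 3 = 579

579


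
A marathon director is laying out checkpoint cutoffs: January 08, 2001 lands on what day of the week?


Date: 2001-01-08
January 1, 2001 is a Monday
Day of year: 8
Offset from Jan 1: 7 days
7 mod 7 = 0
Result: Monday

Monday


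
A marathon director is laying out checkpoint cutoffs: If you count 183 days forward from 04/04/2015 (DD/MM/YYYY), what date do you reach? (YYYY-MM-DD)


Start: 2015-04-04
Adding 183 days
Days remaining in April: 26
After April: 157 days still to add
May 2015: 31 days, 126 remaining
June 2015: 30 days, 96 remaining
July 2015: 31 days, 65 remaining
August 2015: 31 days, 34 remaining
Result: 2015-10-04

2015-10-04


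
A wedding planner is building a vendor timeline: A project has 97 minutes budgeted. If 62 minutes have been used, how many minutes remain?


Total budget: 97 minutes
Time used: 62 minutes
Remaining: 97 - 62 = 35 minutes
Percent used: 63.9%
Percent remaining: 36.1%

35


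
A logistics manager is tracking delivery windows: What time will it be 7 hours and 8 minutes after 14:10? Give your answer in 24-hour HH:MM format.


Start time: 14:10
Adding: 7 hours 8 minutes
Minutes: 10 + 8 = 18
Hours: 14 + 7 + 0 = 21
Result: 21:18

21:18


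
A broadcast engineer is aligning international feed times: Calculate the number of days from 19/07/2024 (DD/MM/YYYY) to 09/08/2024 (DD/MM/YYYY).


Start date: 2024-07-19
End date: 2024-08-09
Jul 2024: +13 days
Aug 2024: +8 days
Total: 21 days

21


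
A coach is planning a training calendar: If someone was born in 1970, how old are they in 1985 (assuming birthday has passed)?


Birth year: 1970
Current year: 1985
Age = current year - birth year
Age = 1985 - 1970 = 15

15


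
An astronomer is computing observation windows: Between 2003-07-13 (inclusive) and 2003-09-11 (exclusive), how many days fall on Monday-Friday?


Start: 2003-07-13 (Sunday)
End (exclusive): 2003-09-11 (Thursday)
Total calendar days: 60
Full weeks: 60 // 7 = 8 -> 40 weekdays
Remaining 4 days starting on Sunday:
  Sun(-), Mon(w), Tue(w), Wed(w) -> 3 weekdays
Total business days: 40 + 3 = 43

43


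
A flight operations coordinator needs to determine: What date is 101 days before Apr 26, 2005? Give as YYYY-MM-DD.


Start: 2005-04-26
Subtracting 101 days
Days already passed in April: 26
After going back through April: 75 more days to subtract
March 2005: 31 days, 44 remaining
February 2005: 28 days, 16 remaining
January 2005 has 31 days, need 16
Result: 2005-01-15

2005-01-15


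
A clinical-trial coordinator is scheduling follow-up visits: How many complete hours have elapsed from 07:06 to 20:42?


Start: 07:06
End: 20:42
Hour difference: 20 - 7 = 13 hours
Minute difference: 42 - 6 = 36 minutes
Total minutes: 816
Complete hours: 816 / 60 = 13 (remainder 36)

13


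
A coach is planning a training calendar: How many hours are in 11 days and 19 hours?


Days: 11
Extra hours: 19
Hours per day: 24
Days to hours: 11 x 24 = 264
Total: 264 + 19 = 283

283


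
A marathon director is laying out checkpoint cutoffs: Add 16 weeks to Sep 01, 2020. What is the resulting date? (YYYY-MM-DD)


Start: 2020-09-01
Weeks to add: 16
Convert to days: 16 x 7 = 112 days
Add 112 days to 2020-09-01
Result: 2020-12-22

2020-12-22


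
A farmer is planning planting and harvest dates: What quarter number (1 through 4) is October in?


Month: October (month 10)
Q1: January-March (months 1-3)
Q2: April-June (months 4-6)
Q3: July-September (months 7-9)
Q4: October-December (months 10-12)
Month 10 falls in Q4

4


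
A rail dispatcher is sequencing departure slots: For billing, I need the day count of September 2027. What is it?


Month: September
Year: 2027
September is a 30-day month
Total: 30 days

30


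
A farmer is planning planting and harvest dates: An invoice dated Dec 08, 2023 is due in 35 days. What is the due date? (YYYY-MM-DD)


Start: 2023-12-08
Adding 35 days
Days remaining in December: 23
After December: 12 days still to add
January 2024 has 31 days, need 12
Result: 2024-01-12

2024-01-12


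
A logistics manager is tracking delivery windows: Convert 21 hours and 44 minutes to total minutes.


Hours: 21
Extra minutes: 44
Minutes per hour: 60
Hours to minutes: 21 x 60 = 1260
Total: 1260 + 44 = 1304

1304


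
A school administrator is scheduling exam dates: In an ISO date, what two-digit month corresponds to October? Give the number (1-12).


Calendar month order:
9. September
10. October <--
11. November
October is month number 10

10


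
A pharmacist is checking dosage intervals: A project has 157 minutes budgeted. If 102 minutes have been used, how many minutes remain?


Total budget: 157 minutes
Time used: 102 minutes
Remaining: 157 - 102 = 55 minutes
Percent used: 65.0%
Percent remaining: 35.0%

55


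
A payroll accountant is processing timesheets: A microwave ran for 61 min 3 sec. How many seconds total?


Minutes: 61
Extra seconds: 3
Seconds per minute: 60
Minutes to seconds: 61 x 60 = 3660
Total: 3660 + 3 = 3663

3663


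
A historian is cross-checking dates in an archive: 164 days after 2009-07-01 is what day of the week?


Start: 2009-07-01 (Wednesday)
Step 1 - find target date: add 164 days
  2009-07-01 + 164 days = 2009-12-12
Step 2 - day of week:
  164 mod 7 = 3
  Wednesday + 3 days -> Saturday
Result: Saturday (2009-12-12)

Saturday


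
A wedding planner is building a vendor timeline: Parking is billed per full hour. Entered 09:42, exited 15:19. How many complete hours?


Start: 09:42
End: 15:19
Hour difference: 15 - 9 = 6 hours
Minute difference: 19 - 42 = -23 minutes
Total minutes: 337
Complete hours: 337 / 60 = 5 (remainder 37)

5


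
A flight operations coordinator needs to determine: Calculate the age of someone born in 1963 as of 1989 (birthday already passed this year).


Birth year: 1963
Current year: 1989
Age = current year - birth year
Age = 1989 - 1963 = 26

26


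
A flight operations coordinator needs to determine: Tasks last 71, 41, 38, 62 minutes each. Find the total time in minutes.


Durations: 71, 41, 38, 62
Running sum: 71
+ 41 = 112
+ 38 = 150
+ 62 = 212
Total duration: 212 minutes
That is 3 hours and 32 minutes

212


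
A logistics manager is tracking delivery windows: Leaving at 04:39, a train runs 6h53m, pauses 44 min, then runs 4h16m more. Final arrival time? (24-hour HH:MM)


Depart: 04:39
Leg 1: +413 min -> 11:32
Layover: +44 min -> 12:16
Leg 2: +256 min -> 16:32
Total travel: 713 minutes = 11h 53m
Arrival: 16:32

16:32


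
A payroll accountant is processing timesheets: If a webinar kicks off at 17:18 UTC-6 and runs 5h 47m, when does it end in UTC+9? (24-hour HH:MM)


Start: 17:18 in UTC-6
Step 1 - add duration:
  minutes: 18 + 47 = 65 (carry 1h)
  hours: 17 + 5 + 1 = 23
  end in UTC-6: 23:05
Step 2 - convert UTC-6 -> UTC+9:
  offset difference: 9 - (-6) = 15 hours
  23 + (15) = 38 -> mod 24 = 14
Result: 14:05 in UTC+9

14:05


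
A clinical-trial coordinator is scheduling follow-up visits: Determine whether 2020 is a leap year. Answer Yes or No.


Year: 2020
Divisible by 4? 2020 / 4 = 505.0 -> Yes
Divisible by 100? 2020 / 100 = 20.2 -> No
Divisible by 4 but not 100, so it IS a leap year

Yes


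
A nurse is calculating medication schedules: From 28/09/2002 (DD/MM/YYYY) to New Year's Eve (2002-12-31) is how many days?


Start: September 28, 2002
End: December 31, 2002
Days left in September: 2
October: 31
November: 30
December: 31
Sum of remaining months: 92
Total: 2 + 92 = 94

94


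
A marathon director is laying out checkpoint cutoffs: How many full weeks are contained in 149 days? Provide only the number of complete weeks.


Total days: 149
Days per week: 7
Division: 149 / 7 = 21 remainder 2
Complete weeks: 21
Remaining days: 2

21


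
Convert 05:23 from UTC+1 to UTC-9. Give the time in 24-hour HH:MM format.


Local time: 05:23 at UTC+1 (offset 1h)
Target zone: UTC-9 (offset -9h)
Difference: -9 - (1) = -10 hours
Calculation: 5 + (-10) = -5
Wraparound: (-5) mod 24 = 19
Result: 19:23

19:23


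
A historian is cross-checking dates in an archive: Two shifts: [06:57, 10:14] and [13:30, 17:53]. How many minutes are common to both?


Interval A: [417, 614] minutes from midnight
Interval B: [810, 1073] minutes from midnight
Overlap start = max(417, 810) = 810
Overlap end = min(614, 1073) = 614
End <= start, so the intervals do not overlap: 0 minutes

0


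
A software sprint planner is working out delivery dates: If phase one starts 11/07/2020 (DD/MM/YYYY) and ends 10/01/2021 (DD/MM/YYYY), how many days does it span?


Start date: 2020-07-11
End date: 2021-01-10
Jul 2020: +21 days
Aug 2020: +31 days
Sep 2020: +30 days
... (4 more months)
Total: 183 days

183


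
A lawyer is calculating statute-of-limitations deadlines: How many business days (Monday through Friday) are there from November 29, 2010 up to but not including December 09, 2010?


Start: 2010-11-29 (Monday)
End (exclusive): 2010-12-09 (Thursday)
Total calendar days: 10
Full weeks: 10 // 7 = 1 -> 5 weekdays
Remaining 3 days starting on Monday:
  Mon(w), Tue(w), Wed(w) -> 3 weekdays
Total business days: 5 + 3 = 8

8


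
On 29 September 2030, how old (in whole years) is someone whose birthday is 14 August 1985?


Birth: 1985-08-14
Reference: 2030-09-29
Year difference: 2030 - 1985 = 45
Has birthday (08-14) occurred by 09-29? Yes
Age in full years: 45

45


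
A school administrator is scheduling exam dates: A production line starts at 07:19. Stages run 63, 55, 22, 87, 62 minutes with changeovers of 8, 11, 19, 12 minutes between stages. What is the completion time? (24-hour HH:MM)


Start: 07:19 = 439 min from midnight
  after task 1 (63 min): 08:22
  after break (8 min): 08:30
  after task 2 (55 min): 09:25
  after break (11 min): 09:36
  after task 3 (22 min): 09:58
  after break (19 min): 10:17
  after task 4 (87 min): 11:44
  after break (12 min): 11:56
  after task 5 (62 min): 12:58
Total elapsed: 339 minutes
End time: 12:58

12:58


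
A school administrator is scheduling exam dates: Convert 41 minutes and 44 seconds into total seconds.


Minutes: 41
Seconds: 44
Convert minutes to seconds: 41 x 60 = 2460
Add remaining seconds: 2460 + 44 = 2504

2504


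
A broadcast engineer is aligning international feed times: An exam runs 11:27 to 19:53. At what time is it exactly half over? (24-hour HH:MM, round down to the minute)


Start time: 11:27 = 687 minutes from midnight
End time: 19:53 = 1193 minutes from midnight
Sum: 687 + 1193 = 1880
Midpoint: 1880 / 2 = 940 minutes
Convert: 940 / 60 = 15 hours, 40 minutes
Result: 15:40

15:40


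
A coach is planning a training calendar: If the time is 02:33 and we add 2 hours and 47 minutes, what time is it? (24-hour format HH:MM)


Start time: 02:33
Adding: 2 hours 47 minutes
Minutes: 33 + 47 = 80
Minute overflow: 80 >= 60, so carry 1 hour, minutes = 20
Hours: 2 + 2 + 1 = 5
Result: 05:20

05:20


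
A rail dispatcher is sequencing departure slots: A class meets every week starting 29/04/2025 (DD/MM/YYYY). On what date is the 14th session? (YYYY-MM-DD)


First occurrence: 2025-04-29 (occurrence 1)
Each occurrence is 7 days after the previous.
Occurrence 14 is 13 weeks after the first.
13 weeks = 91 days
2025-04-29 + 91 days = 2025-07-29

2025-07-29


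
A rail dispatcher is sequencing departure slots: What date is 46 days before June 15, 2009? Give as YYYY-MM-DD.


Start: 2009-06-15
Subtracting 46 days
Days already passed in June: 15
After going back through June: 31 more days to subtract
May 2009 has 31 days, need 31
Result: 2009-04-30

2009-04-30


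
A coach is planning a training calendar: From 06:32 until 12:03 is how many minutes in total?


Start time: 06:32 = 392 minutes from midnight
End time: 12:03 = 723 minutes from midnight
Difference: 723 - 392 = 331 minutes
That is 5 hours and 31 minutes

331


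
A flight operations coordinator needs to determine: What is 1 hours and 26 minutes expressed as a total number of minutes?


Hours: 1
Minutes: 26
Convert hours to minutes: 1 x 60 = 60
Add remaining minutes: 60 + 26 = 86

86


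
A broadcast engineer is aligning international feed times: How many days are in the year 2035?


Year: 2035
Check leap year rules:
Divisible by 4? No
2035 is not a leap year
Days: 365

365


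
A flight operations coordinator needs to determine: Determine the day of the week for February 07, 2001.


Date: 2001-02-07
January 1, 2001 is a Monday
Day of year: 38
Offset from Jan 1: 37 days
37 mod 7 = 2
Result: Wednesday

Wednesday


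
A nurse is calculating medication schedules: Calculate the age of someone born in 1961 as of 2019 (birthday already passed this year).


Birth year: 1961
Current year: 2019
Age = current year - birth year
Age = 2019 - 1961 = 58

58


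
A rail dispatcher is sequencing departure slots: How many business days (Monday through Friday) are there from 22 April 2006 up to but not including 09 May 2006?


Start: 2006-04-22 (Saturday)
End (exclusive): 2006-05-09 (Tuesday)
Total calendar days: 17
Full weeks: 17 // 7 = 2 -> 10 weekdays
Remaining 3 days starting on Saturday:
  Sat(-), Sun(-), Mon(w) -> 1 weekdays
Total business days: 10 + 1 = 11

11


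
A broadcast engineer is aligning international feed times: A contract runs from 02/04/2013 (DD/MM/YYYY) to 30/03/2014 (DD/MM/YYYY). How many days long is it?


Start date: 2013-04-02
End date: 2014-03-30
Apr 2013: +29 days
May 2013: +31 days
Jun 2013: +30 days
... (9 more months)
Total: 362 days

362
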